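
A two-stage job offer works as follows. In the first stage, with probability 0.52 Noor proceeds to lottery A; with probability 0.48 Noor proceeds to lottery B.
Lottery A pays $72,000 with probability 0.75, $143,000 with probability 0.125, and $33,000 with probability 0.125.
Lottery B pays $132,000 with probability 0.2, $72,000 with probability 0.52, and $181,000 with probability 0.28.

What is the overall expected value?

EV(A) = 0.75 × 72000 + 0.125 × 143000 + 0.125 × 33000 = 54000 + 17875 + 4125 = 76000
EV(B) = 0.2 × 132000 + 0.52 × 72000 + 0.28 × 181000 = 26400 + 37440 + 50680 = 114520
Overall = 0.52 × 76000 + 0.48 × 114520 = 39520 + 54969.6 = 94489.6

$94,489.60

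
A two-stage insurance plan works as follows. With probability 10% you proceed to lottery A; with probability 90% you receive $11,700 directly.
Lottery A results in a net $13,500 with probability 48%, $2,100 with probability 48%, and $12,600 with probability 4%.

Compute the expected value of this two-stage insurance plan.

$11,329.20

EV(A) = 0.48 × 13500 + 0.48 × 2100 + 0.04 × 12600 = 6480 + 1008 + 504 = 7992
Branch B: 11700 (certain)
Overall = 0.1 × 7992 + 0.9 × 11700 = 799.2 + 10530 = 11329.2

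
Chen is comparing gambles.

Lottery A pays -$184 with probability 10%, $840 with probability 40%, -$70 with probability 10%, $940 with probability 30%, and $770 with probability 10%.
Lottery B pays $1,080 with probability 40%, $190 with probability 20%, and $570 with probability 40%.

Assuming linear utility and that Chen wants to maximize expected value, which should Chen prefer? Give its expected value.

Lottery A = 0.1 × (-184) + 0.4 × 840 + 0.1 × (-70) + 0.3 × 940 + 0.1 × 770 = -18.4 + 336 − 7 + 282 + 77 = 669.6
Lottery B = 0.4 × 1080 + 0.2 × 190 + 0.4 × 570 = 432 + 38 + 228 = 698

Lottery B ($698)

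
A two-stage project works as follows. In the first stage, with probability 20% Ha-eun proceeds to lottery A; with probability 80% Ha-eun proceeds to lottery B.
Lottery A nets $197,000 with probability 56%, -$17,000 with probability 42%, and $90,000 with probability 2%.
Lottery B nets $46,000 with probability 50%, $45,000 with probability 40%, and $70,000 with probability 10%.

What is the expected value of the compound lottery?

EV(A) = 0.56 × 197000 + 0.42 × (-17000) + 0.02 × 90000 = 110320 − 7140 + 1800 = 104980
EV(B) = 0.5 × 46000 + 0.4 × 45000 + 0.1 × 70000 = 23000 + 18000 + 7000 = 48000
Overall = 0.2 × 104980 + 0.8 × 48000 = 20996 + 38400 = 59396

$59,396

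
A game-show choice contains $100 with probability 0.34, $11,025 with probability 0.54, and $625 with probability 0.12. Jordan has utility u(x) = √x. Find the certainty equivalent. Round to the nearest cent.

E[u] = 0.34·√100 + 0.54·√11025 + 0.12·√625 = 0.34·10 + 0.54·105 + 0.12·25 = 63.1
CE = (63.1)² = 3981.61

$3,981.61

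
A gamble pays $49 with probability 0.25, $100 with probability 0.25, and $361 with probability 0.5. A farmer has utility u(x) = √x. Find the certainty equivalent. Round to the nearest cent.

E[u] = 0.25·√49 + 0.25·√100 + 0.5·√361 = 0.25·7 + 0.25·10 + 0.5·19 = 13.75
CE = (13.75)² = 189.0625

$189.06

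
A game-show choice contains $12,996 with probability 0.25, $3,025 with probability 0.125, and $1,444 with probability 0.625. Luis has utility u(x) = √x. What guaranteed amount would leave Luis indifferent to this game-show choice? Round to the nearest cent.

E[u] = 0.25·√12996 + 0.125·√3025 + 0.625·√1444 = 0.25·114 + 0.125·55 + 0.625·38 = 59.125
CE = (59.125)² = 3495.765625

$3,495.77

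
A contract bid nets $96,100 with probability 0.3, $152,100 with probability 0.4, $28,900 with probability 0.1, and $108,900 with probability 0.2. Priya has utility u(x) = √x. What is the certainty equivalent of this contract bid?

$110,224

E[u] = 0.3·√96100 + 0.4·√152100 + 0.1·√28900 + 0.2·√108900 = 0.3·310 + 0.4·390 + 0.1·170 + 0.2·330 = 332
CE = (332)² = 110224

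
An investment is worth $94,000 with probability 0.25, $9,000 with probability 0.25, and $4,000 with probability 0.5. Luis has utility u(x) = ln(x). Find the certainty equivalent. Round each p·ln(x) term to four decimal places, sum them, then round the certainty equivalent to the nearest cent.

E[u] = 0.25·ln(94000) + 0.25·ln(9000) + 0.5·ln(4000) = 2.8628 + 2.2762 + 4.1470 = 9.2860
CE = e^9.2860 ≈ 10785.95

$10,785.95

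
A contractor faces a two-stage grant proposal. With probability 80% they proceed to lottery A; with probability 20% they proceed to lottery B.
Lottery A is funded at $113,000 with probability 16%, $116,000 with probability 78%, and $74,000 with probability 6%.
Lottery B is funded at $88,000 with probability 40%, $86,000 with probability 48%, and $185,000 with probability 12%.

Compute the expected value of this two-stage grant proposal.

EV(A) = 0.16 × 113000 + 0.78 × 116000 + 0.06 × 74000 = 18080 + 90480 + 4440 = 113000
EV(B) = 0.4 × 88000 + 0.48 × 86000 + 0.12 × 185000 = 35200 + 41280 + 22200 = 98680
Overall = 0.8 × 113000 + 0.2 × 98680 = 90400 + 19736 = 110136

$110,136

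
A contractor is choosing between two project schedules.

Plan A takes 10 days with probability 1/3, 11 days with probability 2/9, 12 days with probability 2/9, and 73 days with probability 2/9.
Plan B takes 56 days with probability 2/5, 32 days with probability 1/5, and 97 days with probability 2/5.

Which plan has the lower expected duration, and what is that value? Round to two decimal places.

Plan A = 1/3 × 10 + 2/9 × 11 + 2/9 × 12 + 2/9 × 73 = 3.3333 + 2.4444 + 2.6667 + 16.2222 = 24.6667
Plan B = 2/5 × 56 + 1/5 × 32 + 2/5 × 97 = 22.4 + 6.4 + 38.8 = 67.6

Plan A (24.67 days)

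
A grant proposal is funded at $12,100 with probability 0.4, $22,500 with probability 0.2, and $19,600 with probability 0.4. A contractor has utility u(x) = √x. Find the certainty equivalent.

$16,900

E[u] = 0.4·√12100 + 0.2·√22500 + 0.4·√19600 = 0.4·110 + 0.2·150 + 0.4·140 = 130
CE = (130)² = 16900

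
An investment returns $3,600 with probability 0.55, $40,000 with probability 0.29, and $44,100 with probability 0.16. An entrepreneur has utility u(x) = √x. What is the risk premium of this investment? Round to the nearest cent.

E[u] = 0.55·√3600 + 0.29·√40000 + 0.16·√44100 = 0.55·60 + 0.29·200 + 0.16·210 = 124.6
CE = (124.6)² = 15525.16
Risk premium = EV − CE = 20636 − 15525.16 = 5110.84

$5,110.84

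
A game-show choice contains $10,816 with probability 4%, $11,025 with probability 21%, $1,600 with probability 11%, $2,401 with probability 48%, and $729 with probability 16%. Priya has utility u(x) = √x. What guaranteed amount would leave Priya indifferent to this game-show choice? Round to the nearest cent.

$3,416.40

E[u] = 0.04·√10816 + 0.21·√11025 + 0.11·√1600 + 0.48·√2401 + 0.16·√729 = 0.04·104 + 0.21·105 + 0.11·40 + 0.48·49 + 0.16·27 = 58.45
CE = (58.45)² = 3416.4025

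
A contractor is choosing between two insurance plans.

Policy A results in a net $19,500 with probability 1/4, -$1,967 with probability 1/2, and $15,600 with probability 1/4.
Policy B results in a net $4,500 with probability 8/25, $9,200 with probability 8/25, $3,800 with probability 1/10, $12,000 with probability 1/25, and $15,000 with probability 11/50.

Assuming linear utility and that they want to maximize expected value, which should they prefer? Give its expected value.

Policy A = 1/4 × 19500 + 1/2 × (-1967) + 1/4 × 15600 = 4875 − 983.5 + 3900 = 7791.5
Policy B = 8/25 × 4500 + 8/25 × 9200 + 1/10 × 3800 + 1/25 × 12000 + 11/50 × 15000 = 1440 + 2944 + 380 + 480 + 3300 = 8544

Policy B ($8,544)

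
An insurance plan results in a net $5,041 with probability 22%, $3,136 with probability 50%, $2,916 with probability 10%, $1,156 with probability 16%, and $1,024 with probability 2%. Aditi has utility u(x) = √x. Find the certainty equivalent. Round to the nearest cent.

$3,036.01

E[u] = 0.22·√5041 + 0.5·√3136 + 0.1·√2916 + 0.16·√1156 + 0.02·√1024 = 0.22·71 + 0.5·56 + 0.1·54 + 0.16·34 + 0.02·32 = 55.1
CE = (55.1)² = 3036.01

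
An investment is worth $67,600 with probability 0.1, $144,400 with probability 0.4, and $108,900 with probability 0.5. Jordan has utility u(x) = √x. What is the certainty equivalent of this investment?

$117,649

E[u] = 0.1·√67600 + 0.4·√144400 + 0.5·√108900 = 0.1·260 + 0.4·380 + 0.5·330 = 343
CE = (343)² = 117649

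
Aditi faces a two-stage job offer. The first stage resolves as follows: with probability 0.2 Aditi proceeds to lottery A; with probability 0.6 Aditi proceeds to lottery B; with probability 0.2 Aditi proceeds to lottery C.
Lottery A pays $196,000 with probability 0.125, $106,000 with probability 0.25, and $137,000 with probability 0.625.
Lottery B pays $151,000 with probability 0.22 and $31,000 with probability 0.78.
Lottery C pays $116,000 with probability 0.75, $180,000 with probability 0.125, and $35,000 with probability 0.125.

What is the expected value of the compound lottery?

EV(A) = 0.125 × 196000 + 0.25 × 106000 + 0.625 × 137000 = 24500 + 26500 + 85625 = 136625
EV(B) = 0.22 × 151000 + 0.78 × 31000 = 33220 + 24180 = 57400
EV(C) = 0.75 × 116000 + 0.125 × 180000 + 0.125 × 35000 = 87000 + 22500 + 4375 = 113875
Overall = 0.2 × 136625 + 0.6 × 57400 + 0.2 × 113875 = 27325 + 34440 + 22775 = 84540

$84,540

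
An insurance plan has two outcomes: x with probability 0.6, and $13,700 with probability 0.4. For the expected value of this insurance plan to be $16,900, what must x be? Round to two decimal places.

0.6·x + 0.4·13700 = 16900
0.6·x = 16900 − 5480 = 11420
x = 11420 / 0.6 = 19033.3333

x = $19,033.33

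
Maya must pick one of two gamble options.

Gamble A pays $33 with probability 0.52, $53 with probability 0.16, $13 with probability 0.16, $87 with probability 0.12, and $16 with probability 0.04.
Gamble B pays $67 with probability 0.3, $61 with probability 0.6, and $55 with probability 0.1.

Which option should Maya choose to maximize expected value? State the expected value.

Gamble B ($62.20)

Gamble A = 0.52 × 33 + 0.16 × 53 + 0.16 × 13 + 0.12 × 87 + 0.04 × 16 = 17.16 + 8.48 + 2.08 + 10.44 + 0.64 = 38.8
Gamble B = 0.3 × 67 + 0.6 × 61 + 0.1 × 55 = 20.1 + 36.6 + 5.5 = 62.2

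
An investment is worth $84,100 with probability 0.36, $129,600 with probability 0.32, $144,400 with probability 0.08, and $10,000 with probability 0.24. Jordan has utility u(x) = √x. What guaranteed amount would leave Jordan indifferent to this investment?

$75,076

E[u] = 0.36·√84100 + 0.32·√129600 + 0.08·√144400 + 0.24·√10000 = 0.36·290 + 0.32·360 + 0.08·380 + 0.24·100 = 274
CE = (274)² = 75076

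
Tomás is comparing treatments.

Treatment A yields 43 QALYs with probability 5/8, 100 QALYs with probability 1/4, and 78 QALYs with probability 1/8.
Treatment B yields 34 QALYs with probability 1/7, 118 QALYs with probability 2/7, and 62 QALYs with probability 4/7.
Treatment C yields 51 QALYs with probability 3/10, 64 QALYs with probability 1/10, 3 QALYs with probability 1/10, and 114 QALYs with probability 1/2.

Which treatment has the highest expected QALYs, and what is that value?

Treatment A = 5/8 × 43 + 1/4 × 100 + 1/8 × 78 = 26.875 + 25 + 9.75 = 61.625
Treatment B = 1/7 × 34 + 2/7 × 118 + 4/7 × 62 = 4.8571 + 33.7143 + 35.4286 = 74
Treatment C = 3/10 × 51 + 1/10 × 64 + 1/10 × 3 + 1/2 × 114 = 15.3 + 6.4 + 0.3 + 57 = 79

Treatment C (79 QALYs)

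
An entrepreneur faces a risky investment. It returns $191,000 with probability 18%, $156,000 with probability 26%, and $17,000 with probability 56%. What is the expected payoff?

EV = 0.18 × 191000 + 0.26 × 156000 + 0.56 × 17000 = 34380 + 40560 + 9520 = 84460

$84,460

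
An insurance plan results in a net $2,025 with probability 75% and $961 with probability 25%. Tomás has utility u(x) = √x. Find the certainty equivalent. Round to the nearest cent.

E[u] = 0.75·√2025 + 0.25·√961 = 0.75·45 + 0.25·31 = 41.5
CE = (41.5)² = 1722.25

$1,722.25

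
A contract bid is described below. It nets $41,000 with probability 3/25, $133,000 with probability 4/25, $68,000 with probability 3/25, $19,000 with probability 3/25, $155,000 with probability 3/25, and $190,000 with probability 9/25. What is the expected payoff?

EV = 3/25 × 41000 + 4/25 × 133000 + 3/25 × 68000 + 3/25 × 19000 + 3/25 × 155000 + 9/25 × 190000 = 4920 + 21280 + 8160 + 2280 + 18600 + 68400 = 123640

$123,640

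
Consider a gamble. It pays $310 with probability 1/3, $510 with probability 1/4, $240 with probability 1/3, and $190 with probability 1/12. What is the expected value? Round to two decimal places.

EV = 1/3 × 310 + 1/4 × 510 + 1/3 × 240 + 1/12 × 190 = 103.3333 + 127.5 + 80 + 15.8333 = 326.6667

$326.67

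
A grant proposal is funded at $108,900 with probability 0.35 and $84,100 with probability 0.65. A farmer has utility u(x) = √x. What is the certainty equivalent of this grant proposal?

$92,416

E[u] = 0.35·√108900 + 0.65·√84100 = 0.35·330 + 0.65·290 = 304
CE = (304)² = 92416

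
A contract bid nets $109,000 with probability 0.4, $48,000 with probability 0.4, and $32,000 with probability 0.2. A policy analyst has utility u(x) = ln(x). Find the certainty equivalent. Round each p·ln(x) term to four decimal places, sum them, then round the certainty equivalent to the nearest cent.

$61,445.14

E[u] = 0.4·ln(109000) + 0.4·ln(48000) + 0.2·ln(32000) = 4.6396 + 4.3116 + 2.0747 = 11.0259
CE = e^11.0259 ≈ 61445.14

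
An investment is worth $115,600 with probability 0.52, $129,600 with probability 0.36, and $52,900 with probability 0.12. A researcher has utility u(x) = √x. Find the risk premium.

E[u] = 0.52·√115600 + 0.36·√129600 + 0.12·√52900 = 0.52·340 + 0.36·360 + 0.12·230 = 334
CE = (334)² = 111556
Risk premium = EV − CE = 113116 − 111556 = 1560

$1,560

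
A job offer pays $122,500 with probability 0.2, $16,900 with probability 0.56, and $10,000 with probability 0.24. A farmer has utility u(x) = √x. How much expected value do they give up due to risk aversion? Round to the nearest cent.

E[u] = 0.2·√122500 + 0.56·√16900 + 0.24·√10000 = 0.2·350 + 0.56·130 + 0.24·100 = 166.8
CE = (166.8)² = 27822.24
Risk premium = EV − CE = 36364 − 27822.24 = 8541.76

$8,541.76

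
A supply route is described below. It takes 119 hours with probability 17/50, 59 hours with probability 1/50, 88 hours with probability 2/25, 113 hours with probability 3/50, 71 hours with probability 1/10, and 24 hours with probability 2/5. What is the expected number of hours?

72.16 hours

EV = 17/50 × 119 + 1/50 × 59 + 2/25 × 88 + 3/50 × 113 + 1/10 × 71 + 2/5 × 24 = 40.46 + 1.18 + 7.04 + 6.78 + 7.1 + 9.6 = 72.16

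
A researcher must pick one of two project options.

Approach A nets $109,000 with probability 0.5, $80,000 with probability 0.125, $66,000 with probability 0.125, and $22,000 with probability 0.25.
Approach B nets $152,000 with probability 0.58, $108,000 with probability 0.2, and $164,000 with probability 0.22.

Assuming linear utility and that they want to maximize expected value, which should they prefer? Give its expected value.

Approach B ($145,840)

Approach A = 0.5 × 109000 + 0.125 × 80000 + 0.125 × 66000 + 0.25 × 22000 = 54500 + 10000 + 8250 + 5500 = 78250
Approach B = 0.58 × 152000 + 0.2 × 108000 + 0.22 × 164000 = 88160 + 21600 + 36080 = 145840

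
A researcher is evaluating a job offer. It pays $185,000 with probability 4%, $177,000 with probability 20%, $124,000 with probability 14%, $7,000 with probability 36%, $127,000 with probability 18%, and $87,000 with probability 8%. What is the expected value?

$92,500

EV = 0.04 × 185000 + 0.2 × 177000 + 0.14 × 124000 + 0.36 × 7000 + 0.18 × 127000 + 0.08 × 87000 = 7400 + 35400 + 17360 + 2520 + 22860 + 6960 = 92500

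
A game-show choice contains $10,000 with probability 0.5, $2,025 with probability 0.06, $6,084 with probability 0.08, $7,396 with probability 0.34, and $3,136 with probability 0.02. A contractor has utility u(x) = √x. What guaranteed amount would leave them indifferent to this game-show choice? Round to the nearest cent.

$7,974.49

E[u] = 0.5·√10000 + 0.06·√2025 + 0.08·√6084 + 0.34·√7396 + 0.02·√3136 = 0.5·100 + 0.06·45 + 0.08·78 + 0.34·86 + 0.02·56 = 89.3
CE = (89.3)² = 7974.49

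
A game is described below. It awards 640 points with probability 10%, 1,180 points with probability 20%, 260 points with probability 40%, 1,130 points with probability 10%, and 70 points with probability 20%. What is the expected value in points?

EV = 0.1 × 640 + 0.2 × 1180 + 0.4 × 260 + 0.1 × 1130 + 0.2 × 70 = 64 + 236 + 104 + 113 + 14 = 531

531 points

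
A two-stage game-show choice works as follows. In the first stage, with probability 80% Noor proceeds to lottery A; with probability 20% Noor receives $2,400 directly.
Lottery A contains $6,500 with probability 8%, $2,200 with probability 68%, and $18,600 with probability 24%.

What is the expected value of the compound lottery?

$5,664

EV(A) = 0.08 × 6500 + 0.68 × 2200 + 0.24 × 18600 = 520 + 1496 + 4464 = 6480
Branch B: 2400 (certain)
Overall = 0.8 × 6480 + 0.2 × 2400 = 5184 + 480 = 5664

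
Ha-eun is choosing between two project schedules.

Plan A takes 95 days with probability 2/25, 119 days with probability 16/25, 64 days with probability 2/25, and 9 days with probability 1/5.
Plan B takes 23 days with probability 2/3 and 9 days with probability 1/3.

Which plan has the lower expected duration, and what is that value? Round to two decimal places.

Plan B (18.33 days)

Plan A = 2/25 × 95 + 16/25 × 119 + 2/25 × 64 + 1/5 × 9 = 7.6 + 76.16 + 5.12 + 1.8 = 90.68
Plan B = 2/3 × 23 + 1/3 × 9 = 15.3333 + 3 = 18.3333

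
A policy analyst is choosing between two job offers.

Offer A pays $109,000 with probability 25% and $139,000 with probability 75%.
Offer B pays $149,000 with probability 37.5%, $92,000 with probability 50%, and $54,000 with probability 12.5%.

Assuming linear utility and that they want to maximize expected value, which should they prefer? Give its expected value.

Offer A ($131,500)

Offer A = 0.25 × 109000 + 0.75 × 139000 = 27250 + 104250 = 131500
Offer B = 0.375 × 149000 + 0.5 × 92000 + 0.125 × 54000 = 55875 + 46000 + 6750 = 108625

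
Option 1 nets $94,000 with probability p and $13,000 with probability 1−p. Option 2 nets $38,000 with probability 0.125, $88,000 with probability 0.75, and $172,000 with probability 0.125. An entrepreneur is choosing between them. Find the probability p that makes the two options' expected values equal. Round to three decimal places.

EV(Option 2) = 0.125 × 38000 + 0.75 × 88000 + 0.125 × 172000 = 4750 + 66000 + 21500 = 92250
p·94000 + (1−p)·13000 = 92250
81000p + 13000 = 92250
p = (92250 − 13000) / 81000

p = 0.978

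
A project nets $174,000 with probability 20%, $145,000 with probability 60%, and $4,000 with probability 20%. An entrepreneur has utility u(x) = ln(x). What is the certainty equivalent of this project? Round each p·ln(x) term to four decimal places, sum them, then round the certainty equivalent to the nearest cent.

$73,342.83

E[u] = 0.2·ln(174000) + 0.6·ln(145000) + 0.2·ln(4000) = 2.4134 + 7.1307 + 1.6588 = 11.2029
CE = e^11.2029 ≈ 73342.83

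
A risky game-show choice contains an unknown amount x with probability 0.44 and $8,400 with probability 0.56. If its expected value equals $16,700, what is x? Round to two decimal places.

0.44·x + 0.56·8400 = 16700
0.44·x = 16700 − 4704 = 11996
x = 11996 / 0.44 = 27263.6364

x = $27,263.64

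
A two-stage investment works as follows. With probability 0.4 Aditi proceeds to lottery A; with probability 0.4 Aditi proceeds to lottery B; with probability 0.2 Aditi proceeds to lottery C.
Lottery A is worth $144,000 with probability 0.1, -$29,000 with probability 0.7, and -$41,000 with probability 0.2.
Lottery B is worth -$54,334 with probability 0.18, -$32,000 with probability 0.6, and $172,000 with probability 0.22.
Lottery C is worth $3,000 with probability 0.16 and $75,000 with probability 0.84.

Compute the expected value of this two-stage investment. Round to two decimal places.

$10,599.95

EV(A) = 0.1 × 144000 + 0.7 × (-29000) + 0.2 × (-41000) = 14400 − 20300 − 8200 = -14100
EV(B) = 0.18 × (-54334) + 0.6 × (-32000) + 0.22 × 172000 = -9780.12 − 19200 + 37840 = 8859.88
EV(C) = 0.16 × 3000 + 0.84 × 75000 = 480 + 63000 = 63480
Overall = 0.4 × (-14100) + 0.4 × 8859.88 + 0.2 × 63480 = -5640 + 3543.952 + 12696 = 10599.952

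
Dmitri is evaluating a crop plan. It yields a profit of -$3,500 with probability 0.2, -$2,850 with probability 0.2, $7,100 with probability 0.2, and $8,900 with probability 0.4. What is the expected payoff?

$3,710

EV = 0.2 × (-3500) + 0.2 × (-2850) + 0.2 × 7100 + 0.4 × 8900 = -700 − 570 + 1420 + 3560 = 3710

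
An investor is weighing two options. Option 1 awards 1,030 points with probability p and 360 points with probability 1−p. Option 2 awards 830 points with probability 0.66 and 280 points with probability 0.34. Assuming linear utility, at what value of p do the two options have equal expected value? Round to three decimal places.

p = 0.422

EV(Option 2) = 0.66 × 830 + 0.34 × 280 = 547.8 + 95.2 = 643
p·1030 + (1−p)·360 = 643
670p + 360 = 643
p = (643 − 360) / 670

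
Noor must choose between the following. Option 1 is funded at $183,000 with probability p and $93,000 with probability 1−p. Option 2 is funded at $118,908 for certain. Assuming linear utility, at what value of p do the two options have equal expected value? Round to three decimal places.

p = 0.288

p·183000 + (1−p)·93000 = 118908
90000p + 93000 = 118908
p = (118908 − 93000) / 90000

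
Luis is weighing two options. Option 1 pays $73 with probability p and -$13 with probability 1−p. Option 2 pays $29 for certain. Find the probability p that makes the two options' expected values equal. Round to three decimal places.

p = 0.488

p·73 + (1−p)·(-13) = 29
86p − 13 = 29
p = (29 + 13) / 86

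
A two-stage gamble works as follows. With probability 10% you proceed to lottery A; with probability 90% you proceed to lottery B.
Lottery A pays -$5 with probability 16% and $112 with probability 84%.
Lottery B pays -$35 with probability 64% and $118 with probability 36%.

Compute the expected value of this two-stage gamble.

$27.40

EV(A) = 0.16 × (-5) + 0.84 × 112 = -0.8 + 94.08 = 93.28
EV(B) = 0.64 × (-35) + 0.36 × 118 = -22.4 + 42.48 = 20.08
Overall = 0.1 × 93.28 + 0.9 × 20.08 = 9.328 + 18.072 = 27.4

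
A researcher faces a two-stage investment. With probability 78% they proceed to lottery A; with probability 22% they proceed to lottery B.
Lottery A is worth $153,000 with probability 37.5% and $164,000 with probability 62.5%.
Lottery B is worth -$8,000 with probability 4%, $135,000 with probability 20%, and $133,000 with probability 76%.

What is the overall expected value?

EV(A) = 0.375 × 153000 + 0.625 × 164000 = 57375 + 102500 = 159875
EV(B) = 0.04 × (-8000) + 0.2 × 135000 + 0.76 × 133000 = -320 + 27000 + 101080 = 127760
Overall = 0.78 × 159875 + 0.22 × 127760 = 124702.5 + 28107.2 = 152809.7

$152,809.70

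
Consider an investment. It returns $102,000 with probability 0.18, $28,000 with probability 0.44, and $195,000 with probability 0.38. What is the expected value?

EV = 0.18 × 102000 + 0.44 × 28000 + 0.38 × 195000 = 18360 + 12320 + 74100 = 104780

$104,780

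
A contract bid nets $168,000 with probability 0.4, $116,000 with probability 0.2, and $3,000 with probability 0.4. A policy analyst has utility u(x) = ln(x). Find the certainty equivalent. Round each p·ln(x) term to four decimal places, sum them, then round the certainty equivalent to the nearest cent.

E[u] = 0.4·ln(168000) + 0.2·ln(116000) + 0.4·ln(3000) = 4.8127 + 2.3323 + 3.2025 = 10.3475
CE = e^10.3475 ≈ 31179.00

$31,179.00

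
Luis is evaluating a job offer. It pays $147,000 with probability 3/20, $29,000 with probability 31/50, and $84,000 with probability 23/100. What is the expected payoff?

$59,350

EV = 3/20 × 147000 + 31/50 × 29000 + 23/100 × 84000 = 22050 + 17980 + 19320 = 59350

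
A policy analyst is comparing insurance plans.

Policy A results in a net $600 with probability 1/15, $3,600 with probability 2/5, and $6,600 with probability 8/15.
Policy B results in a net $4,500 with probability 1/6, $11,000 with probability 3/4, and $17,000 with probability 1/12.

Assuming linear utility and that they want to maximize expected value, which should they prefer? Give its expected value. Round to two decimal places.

Policy A = 1/15 × 600 + 2/5 × 3600 + 8/15 × 6600 = 40 + 1440 + 3520 = 5000
Policy B = 1/6 × 4500 + 3/4 × 11000 + 1/12 × 17000 = 750 + 8250 + 1416.6667 = 10416.6667

Policy B ($10,416.67)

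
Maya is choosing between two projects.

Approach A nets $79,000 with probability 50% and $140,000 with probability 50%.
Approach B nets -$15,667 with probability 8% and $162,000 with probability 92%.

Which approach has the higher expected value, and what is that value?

Approach A = 0.5 × 79000 + 0.5 × 140000 = 39500 + 70000 = 109500
Approach B = 0.08 × (-15667) + 0.92 × 162000 = -1253.36 + 149040 = 147786.64

Approach B ($147,786.64)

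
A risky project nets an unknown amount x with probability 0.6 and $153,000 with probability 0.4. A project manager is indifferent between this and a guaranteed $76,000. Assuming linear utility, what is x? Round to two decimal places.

x = $24,666.67

0.6·x + 0.4·153000 = 76000
0.6·x = 76000 − 61200 = 14800
x = 14800 / 0.6 = 24666.6667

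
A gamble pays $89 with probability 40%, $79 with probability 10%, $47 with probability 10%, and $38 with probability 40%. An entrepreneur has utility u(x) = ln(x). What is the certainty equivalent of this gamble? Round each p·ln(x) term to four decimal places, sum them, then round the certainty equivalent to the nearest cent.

$58.70

E[u] = 0.4·ln(89) + 0.1·ln(79) + 0.1·ln(47) + 0.4·ln(38) = 1.7955 + 0.4369 + 0.3850 + 1.4550 = 4.0724
CE = e^4.0724 ≈ 58.70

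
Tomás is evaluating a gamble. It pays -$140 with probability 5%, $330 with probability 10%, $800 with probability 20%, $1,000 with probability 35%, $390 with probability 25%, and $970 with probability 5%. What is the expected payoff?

EV = 0.05 × (-140) + 0.1 × 330 + 0.2 × 800 + 0.35 × 1000 + 0.25 × 390 + 0.05 × 970 = -7 + 33 + 160 + 350 + 97.5 + 48.5 = 682

$682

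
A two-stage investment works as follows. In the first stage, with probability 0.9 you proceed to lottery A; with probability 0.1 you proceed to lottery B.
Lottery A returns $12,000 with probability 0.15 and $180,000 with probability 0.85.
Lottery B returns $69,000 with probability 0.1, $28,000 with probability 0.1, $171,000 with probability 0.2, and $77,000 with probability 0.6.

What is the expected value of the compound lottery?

EV(A) = 0.15 × 12000 + 0.85 × 180000 = 1800 + 153000 = 154800
EV(B) = 0.1 × 69000 + 0.1 × 28000 + 0.2 × 171000 + 0.6 × 77000 = 6900 + 2800 + 34200 + 46200 = 90100
Overall = 0.9 × 154800 + 0.1 × 90100 = 139320 + 9010 = 148330

$148,330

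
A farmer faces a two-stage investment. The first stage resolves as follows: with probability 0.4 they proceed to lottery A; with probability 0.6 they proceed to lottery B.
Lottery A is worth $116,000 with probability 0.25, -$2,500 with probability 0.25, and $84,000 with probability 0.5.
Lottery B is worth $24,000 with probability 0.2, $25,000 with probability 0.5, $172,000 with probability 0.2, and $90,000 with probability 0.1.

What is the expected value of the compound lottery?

$64,570

EV(A) = 0.25 × 116000 + 0.25 × (-2500) + 0.5 × 84000 = 29000 − 625 + 42000 = 70375
EV(B) = 0.2 × 24000 + 0.5 × 25000 + 0.2 × 172000 + 0.1 × 90000 = 4800 + 12500 + 34400 + 9000 = 60700
Overall = 0.4 × 70375 + 0.6 × 60700 = 28150 + 36420 = 64570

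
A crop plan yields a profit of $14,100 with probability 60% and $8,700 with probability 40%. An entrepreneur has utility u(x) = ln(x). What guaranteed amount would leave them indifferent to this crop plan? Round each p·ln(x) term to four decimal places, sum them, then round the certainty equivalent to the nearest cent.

E[u] = 0.6·ln(14100) + 0.4·ln(8700) = 5.7324 + 3.6284 = 9.3608
CE = e^9.3608 ≈ 11623.68

$11,623.68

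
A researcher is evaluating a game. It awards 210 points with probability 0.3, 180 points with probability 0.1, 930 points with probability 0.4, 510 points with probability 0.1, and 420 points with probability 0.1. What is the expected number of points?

546 points

EV = 0.3 × 210 + 0.1 × 180 + 0.4 × 930 + 0.1 × 510 + 0.1 × 420 = 63 + 18 + 372 + 51 + 42 = 546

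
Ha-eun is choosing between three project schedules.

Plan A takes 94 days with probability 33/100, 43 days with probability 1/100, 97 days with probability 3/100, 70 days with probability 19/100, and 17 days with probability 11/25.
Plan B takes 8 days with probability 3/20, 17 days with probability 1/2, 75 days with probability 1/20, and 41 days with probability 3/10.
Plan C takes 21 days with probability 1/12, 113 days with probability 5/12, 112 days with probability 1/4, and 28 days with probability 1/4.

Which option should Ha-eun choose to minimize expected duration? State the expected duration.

Plan B (25.75 days)

Plan A = 33/100 × 94 + 1/100 × 43 + 3/100 × 97 + 19/100 × 70 + 11/25 × 17 = 31.02 + 0.43 + 2.91 + 13.3 + 7.48 = 55.14
Plan B = 3/20 × 8 + 1/2 × 17 + 1/20 × 75 + 3/10 × 41 = 1.2 + 8.5 + 3.75 + 12.3 = 25.75
Plan C = 1/12 × 21 + 5/12 × 113 + 1/4 × 112 + 1/4 × 28 = 1.75 + 47.0833 + 28 + 7 = 83.8333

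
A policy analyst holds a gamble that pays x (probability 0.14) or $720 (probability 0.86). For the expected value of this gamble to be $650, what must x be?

x = $220

0.14·x + 0.86·720 = 650
0.14·x = 650 − 619.2 = 30.8
x = 30.8 / 0.14 = 220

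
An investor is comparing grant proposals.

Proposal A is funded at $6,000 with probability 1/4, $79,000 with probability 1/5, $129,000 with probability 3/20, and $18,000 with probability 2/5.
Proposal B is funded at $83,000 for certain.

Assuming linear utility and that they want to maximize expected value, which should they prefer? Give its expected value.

Proposal A = 1/4 × 6000 + 1/5 × 79000 + 3/20 × 129000 + 2/5 × 18000 = 1500 + 15800 + 19350 + 7200 = 43850
Proposal B: 83000 (certain)

Proposal B ($83,000)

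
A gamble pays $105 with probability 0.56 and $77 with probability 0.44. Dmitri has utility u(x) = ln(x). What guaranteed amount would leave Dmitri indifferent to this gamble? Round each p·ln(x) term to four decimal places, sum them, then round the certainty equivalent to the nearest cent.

$91.61

E[u] = 0.56·ln(105) + 0.44·ln(77) = 2.6062 + 1.9113 = 4.5175
CE = e^4.5175 ≈ 91.61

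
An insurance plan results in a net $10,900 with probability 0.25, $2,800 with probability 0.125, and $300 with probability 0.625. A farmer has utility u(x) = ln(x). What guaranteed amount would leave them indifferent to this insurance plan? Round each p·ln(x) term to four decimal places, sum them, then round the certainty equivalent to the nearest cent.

$973.79

E[u] = 0.25·ln(10900) + 0.125·ln(2800) + 0.625·ln(300) = 2.3241 + 0.9922 + 3.5649 = 6.8812
CE = e^6.8812 ≈ 973.79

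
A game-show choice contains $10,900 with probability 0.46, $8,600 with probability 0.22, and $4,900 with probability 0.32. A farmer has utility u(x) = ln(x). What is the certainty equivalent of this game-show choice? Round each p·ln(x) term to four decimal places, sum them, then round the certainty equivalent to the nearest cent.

E[u] = 0.46·ln(10900) + 0.22·ln(8600) + 0.32·ln(4900) = 4.2764 + 1.9931 + 2.7190 = 8.9885
CE = e^8.9885 ≈ 8010.43

$8,010.43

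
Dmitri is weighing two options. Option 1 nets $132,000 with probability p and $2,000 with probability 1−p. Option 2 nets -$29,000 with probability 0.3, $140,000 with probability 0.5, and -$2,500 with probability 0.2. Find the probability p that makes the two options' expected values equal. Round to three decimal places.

p = 0.452

EV(Option 2) = 0.3 × (-29000) + 0.5 × 140000 + 0.2 × (-2500) = -8700 + 70000 − 500 = 60800
p·132000 + (1−p)·2000 = 60800
130000p + 2000 = 60800
p = (60800 − 2000) / 130000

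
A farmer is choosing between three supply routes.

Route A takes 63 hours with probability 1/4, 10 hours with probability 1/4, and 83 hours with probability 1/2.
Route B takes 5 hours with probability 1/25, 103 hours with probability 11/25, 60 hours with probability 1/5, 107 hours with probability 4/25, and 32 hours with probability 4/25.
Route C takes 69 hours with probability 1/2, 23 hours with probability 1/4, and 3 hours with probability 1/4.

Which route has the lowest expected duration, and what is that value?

Route C (41 hours)

Route A = 1/4 × 63 + 1/4 × 10 + 1/2 × 83 = 15.75 + 2.5 + 41.5 = 59.75
Route B = 1/25 × 5 + 11/25 × 103 + 1/5 × 60 + 4/25 × 107 + 4/25 × 32 = 0.2 + 45.32 + 12 + 17.12 + 5.12 = 79.76
Route C = 1/2 × 69 + 1/4 × 23 + 1/4 × 3 = 34.5 + 5.75 + 0.75 = 41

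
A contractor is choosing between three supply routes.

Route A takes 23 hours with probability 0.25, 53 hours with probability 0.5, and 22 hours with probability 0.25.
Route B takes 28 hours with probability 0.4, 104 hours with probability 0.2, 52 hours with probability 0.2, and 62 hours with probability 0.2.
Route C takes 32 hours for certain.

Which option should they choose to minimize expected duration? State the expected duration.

Route C (32 hours)

Route A = 0.25 × 23 + 0.5 × 53 + 0.25 × 22 = 5.75 + 26.5 + 5.5 = 37.75
Route B = 0.4 × 28 + 0.2 × 104 + 0.2 × 52 + 0.2 × 62 = 11.2 + 20.8 + 10.4 + 12.4 = 54.8
Route C: 32 (certain)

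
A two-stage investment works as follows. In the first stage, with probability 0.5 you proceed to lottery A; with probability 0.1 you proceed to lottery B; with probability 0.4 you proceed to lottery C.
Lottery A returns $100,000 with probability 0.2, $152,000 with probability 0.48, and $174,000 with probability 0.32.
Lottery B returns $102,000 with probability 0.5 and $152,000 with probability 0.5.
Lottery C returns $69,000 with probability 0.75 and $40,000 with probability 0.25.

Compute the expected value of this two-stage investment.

$111,720

EV(A) = 0.2 × 100000 + 0.48 × 152000 + 0.32 × 174000 = 20000 + 72960 + 55680 = 148640
EV(B) = 0.5 × 102000 + 0.5 × 152000 = 51000 + 76000 = 127000
EV(C) = 0.75 × 69000 + 0.25 × 40000 = 51750 + 10000 = 61750
Overall = 0.5 × 148640 + 0.1 × 127000 + 0.4 × 61750 = 74320 + 12700 + 24700 = 111720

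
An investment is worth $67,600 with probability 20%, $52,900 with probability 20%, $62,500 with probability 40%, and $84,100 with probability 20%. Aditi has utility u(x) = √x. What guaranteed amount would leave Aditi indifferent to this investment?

$65,536

E[u] = 0.2·√67600 + 0.2·√52900 + 0.4·√62500 + 0.2·√84100 = 0.2·260 + 0.2·230 + 0.4·250 + 0.2·290 = 256
CE = (256)² = 65536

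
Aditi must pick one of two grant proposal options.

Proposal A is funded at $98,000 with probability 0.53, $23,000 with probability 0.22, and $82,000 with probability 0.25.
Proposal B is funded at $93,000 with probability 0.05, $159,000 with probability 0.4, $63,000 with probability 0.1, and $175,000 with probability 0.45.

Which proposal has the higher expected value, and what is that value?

Proposal B ($153,300)

Proposal A = 0.53 × 98000 + 0.22 × 23000 + 0.25 × 82000 = 51940 + 5060 + 20500 = 77500
Proposal B = 0.05 × 93000 + 0.4 × 159000 + 0.1 × 63000 + 0.45 × 175000 = 4650 + 63600 + 6300 + 78750 = 153300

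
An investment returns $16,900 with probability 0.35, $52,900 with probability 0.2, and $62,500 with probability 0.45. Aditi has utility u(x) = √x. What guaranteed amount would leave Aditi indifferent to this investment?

$41,616

E[u] = 0.35·√16900 + 0.2·√52900 + 0.45·√62500 = 0.35·130 + 0.2·230 + 0.45·250 = 204
CE = (204)² = 41616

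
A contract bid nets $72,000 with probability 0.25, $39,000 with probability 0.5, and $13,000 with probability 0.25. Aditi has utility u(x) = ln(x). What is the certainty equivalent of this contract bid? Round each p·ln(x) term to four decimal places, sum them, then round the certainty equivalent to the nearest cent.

$34,544.37

E[u] = 0.25·ln(72000) + 0.5·ln(39000) + 0.25·ln(13000) = 2.7961 + 5.2857 + 2.3682 = 10.4500
CE = e^10.4500 ≈ 34544.37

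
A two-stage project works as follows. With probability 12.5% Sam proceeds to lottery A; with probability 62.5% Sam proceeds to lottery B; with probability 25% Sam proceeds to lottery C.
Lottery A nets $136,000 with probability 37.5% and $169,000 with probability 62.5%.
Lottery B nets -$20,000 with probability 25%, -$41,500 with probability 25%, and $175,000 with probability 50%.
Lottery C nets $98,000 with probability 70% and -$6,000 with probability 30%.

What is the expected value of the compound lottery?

EV(A) = 0.375 × 136000 + 0.625 × 169000 = 51000 + 105625 = 156625
EV(B) = 0.25 × (-20000) + 0.25 × (-41500) + 0.5 × 175000 = -5000 − 10375 + 87500 = 72125
EV(C) = 0.7 × 98000 + 0.3 × (-6000) = 68600 − 1800 = 66800
Overall = 0.125 × 156625 + 0.625 × 72125 + 0.25 × 66800 = 19578.125 + 45078.125 + 16700 = 81356.25

$81,356.25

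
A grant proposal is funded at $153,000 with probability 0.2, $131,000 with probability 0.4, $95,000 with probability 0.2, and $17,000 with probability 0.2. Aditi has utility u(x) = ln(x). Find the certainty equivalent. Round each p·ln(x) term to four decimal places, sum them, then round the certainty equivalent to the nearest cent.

E[u] = 0.2·ln(153000) + 0.4·ln(131000) + 0.2·ln(95000) + 0.2·ln(17000) = 2.3876 + 4.7132 + 2.2923 + 1.9482 = 11.3413
CE = e^11.3413 ≈ 84229.46

$84,229.46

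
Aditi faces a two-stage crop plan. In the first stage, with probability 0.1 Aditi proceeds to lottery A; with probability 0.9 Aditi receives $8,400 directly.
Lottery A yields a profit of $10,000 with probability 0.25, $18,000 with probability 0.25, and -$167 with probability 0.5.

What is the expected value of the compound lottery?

$8,251.65

EV(A) = 0.25 × 10000 + 0.25 × 18000 + 0.5 × (-167) = 2500 + 4500 − 83.5 = 6916.5
Branch B: 8400 (certain)
Overall = 0.1 × 6916.5 + 0.9 × 8400 = 691.65 + 7560 = 8251.65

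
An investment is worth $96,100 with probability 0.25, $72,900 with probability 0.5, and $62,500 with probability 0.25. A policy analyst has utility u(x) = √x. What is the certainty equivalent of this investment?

E[u] = 0.25·√96100 + 0.5·√72900 + 0.25·√62500 = 0.25·310 + 0.5·270 + 0.25·250 = 275
CE = (275)² = 75625

$75,625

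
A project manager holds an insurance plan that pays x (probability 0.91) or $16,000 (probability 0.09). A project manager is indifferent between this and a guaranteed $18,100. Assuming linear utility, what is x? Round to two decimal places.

x = $18,307.69

0.91·x + 0.09·16000 = 18100
0.91·x = 18100 − 1440 = 16660
x = 16660 / 0.91 = 18307.6923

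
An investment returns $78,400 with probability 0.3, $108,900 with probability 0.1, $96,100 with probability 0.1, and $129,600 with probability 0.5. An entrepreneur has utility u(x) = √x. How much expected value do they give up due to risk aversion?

$1,236

E[u] = 0.3·√78400 + 0.1·√108900 + 0.1·√96100 + 0.5·√129600 = 0.3·280 + 0.1·330 + 0.1·310 + 0.5·360 = 328
CE = (328)² = 107584
Risk premium = EV − CE = 108820 − 107584 = 1236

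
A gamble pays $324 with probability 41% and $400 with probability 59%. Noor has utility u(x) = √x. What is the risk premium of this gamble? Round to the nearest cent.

E[u] = 0.41·√324 + 0.59·√400 = 0.41·18 + 0.59·20 = 19.18
CE = (19.18)² = 367.8724
Risk premium = EV − CE = 368.84 − 367.8724 = 0.9676

$0.97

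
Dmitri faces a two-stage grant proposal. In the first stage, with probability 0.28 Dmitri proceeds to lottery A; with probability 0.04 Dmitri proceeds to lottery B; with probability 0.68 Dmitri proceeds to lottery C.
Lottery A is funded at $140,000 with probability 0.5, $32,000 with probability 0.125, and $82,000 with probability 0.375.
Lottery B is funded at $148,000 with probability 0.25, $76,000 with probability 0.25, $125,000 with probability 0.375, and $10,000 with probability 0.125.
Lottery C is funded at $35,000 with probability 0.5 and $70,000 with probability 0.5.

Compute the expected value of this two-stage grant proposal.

$69,195

EV(A) = 0.5 × 140000 + 0.125 × 32000 + 0.375 × 82000 = 70000 + 4000 + 30750 = 104750
EV(B) = 0.25 × 148000 + 0.25 × 76000 + 0.375 × 125000 + 0.125 × 10000 = 37000 + 19000 + 46875 + 1250 = 104125
EV(C) = 0.5 × 35000 + 0.5 × 70000 = 17500 + 35000 = 52500
Overall = 0.28 × 104750 + 0.04 × 104125 + 0.68 × 52500 = 29330 + 4165 + 35700 = 69195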